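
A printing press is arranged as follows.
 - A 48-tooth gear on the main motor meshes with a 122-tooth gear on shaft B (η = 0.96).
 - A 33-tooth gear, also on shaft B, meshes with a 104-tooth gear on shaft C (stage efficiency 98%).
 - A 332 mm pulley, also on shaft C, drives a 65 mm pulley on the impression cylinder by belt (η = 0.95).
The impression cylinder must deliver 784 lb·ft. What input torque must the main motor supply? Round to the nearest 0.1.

Overall ratio R = 2.5417 × 3.1515 × 0.19578 = 1.5682; overall efficiency η = 0.96 × 0.98 × 0.95 = 0.8938.
Input torque = output torque / (R × η) = 784 / (1.5682 × 0.8938) = 559.35 lb·ft.

559.3 lb·ft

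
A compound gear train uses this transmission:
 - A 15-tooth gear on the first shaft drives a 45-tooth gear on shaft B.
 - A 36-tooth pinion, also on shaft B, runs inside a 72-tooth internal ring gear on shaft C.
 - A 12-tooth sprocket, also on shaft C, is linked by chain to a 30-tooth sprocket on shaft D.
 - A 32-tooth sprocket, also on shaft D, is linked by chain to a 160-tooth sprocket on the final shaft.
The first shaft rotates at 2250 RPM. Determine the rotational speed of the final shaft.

30 RPM

gear mesh 45/15 = 3 → 2250/3 = 750 RPM
internal gear 72/36 = 2 → 750/2 = 375 RPM
chain 30/12 = 2.5 → 375/2.5 = 150 RPM
chain 160/32 = 5 → 150/5 = 30 RPM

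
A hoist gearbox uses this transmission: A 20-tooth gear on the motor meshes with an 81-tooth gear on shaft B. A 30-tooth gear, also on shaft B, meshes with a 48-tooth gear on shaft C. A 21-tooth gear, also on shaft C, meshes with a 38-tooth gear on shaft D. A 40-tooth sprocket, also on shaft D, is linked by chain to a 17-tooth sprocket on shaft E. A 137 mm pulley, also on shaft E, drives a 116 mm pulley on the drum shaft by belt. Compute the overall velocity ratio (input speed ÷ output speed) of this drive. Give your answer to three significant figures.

Each stage contributes driven/driver: gear mesh 81/20 = 4.05, gear mesh 48/30 = 1.6, gear mesh 38/21 = 1.8095, chain 17/40 = 0.425, belt 116/137 = 0.84672.
Overall: 4.05 × 1.6 × 1.8095 × 0.425 × 0.84672 = 4.2195.

4.22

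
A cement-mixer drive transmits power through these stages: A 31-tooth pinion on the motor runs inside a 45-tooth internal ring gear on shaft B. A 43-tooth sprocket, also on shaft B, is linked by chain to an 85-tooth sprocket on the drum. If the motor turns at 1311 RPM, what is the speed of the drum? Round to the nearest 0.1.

Internal gear: ratio = 45/31 = 1.4516, so shaft B turns at 1311 / 1.4516 = 903.13 RPM.
Chain: ratio = 85/43 = 1.9767, so the drum turns at 903.13 / 1.9767 = 456.88 RPM.

456.9 RPM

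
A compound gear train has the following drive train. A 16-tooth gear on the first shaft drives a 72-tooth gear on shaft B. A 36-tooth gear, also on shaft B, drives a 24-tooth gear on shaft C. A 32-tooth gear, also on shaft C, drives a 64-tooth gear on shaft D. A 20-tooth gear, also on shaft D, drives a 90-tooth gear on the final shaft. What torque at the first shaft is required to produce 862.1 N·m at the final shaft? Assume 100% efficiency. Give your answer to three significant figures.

Overall ratio R = 4.5 × 0.66667 × 2 × 4.5 = 27.
Input torque = output torque / R = 862.1 / 27 = 31.93 N·m.

31.9 N·m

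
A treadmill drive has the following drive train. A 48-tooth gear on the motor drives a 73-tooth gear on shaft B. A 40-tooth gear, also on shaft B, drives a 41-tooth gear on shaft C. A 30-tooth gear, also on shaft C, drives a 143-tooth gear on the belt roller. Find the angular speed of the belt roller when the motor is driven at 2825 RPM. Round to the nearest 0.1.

380.2 RPM

the motor → shaft B (gear mesh, 73/48): 2825 ÷ 1.5208 = 1857.5 RPM
shaft B → shaft C (gear mesh, 41/40): 1857.5 ÷ 1.025 = 1812.2 RPM
shaft C → the belt roller (gear mesh, 143/30): 1812.2 ÷ 4.7667 = 380.19 RPM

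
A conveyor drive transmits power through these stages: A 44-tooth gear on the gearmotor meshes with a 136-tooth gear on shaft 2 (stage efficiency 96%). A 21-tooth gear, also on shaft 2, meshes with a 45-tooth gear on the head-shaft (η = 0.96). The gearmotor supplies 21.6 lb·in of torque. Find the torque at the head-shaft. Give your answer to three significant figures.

gear mesh 136/44 = 3.0909 → τ = 21.6·3.0909·0.96 = 64.093 lb·in
gear mesh 45/21 = 2.1429 → τ = 64.093·2.1429·0.96 = 131.85 lb·in

132 lb·in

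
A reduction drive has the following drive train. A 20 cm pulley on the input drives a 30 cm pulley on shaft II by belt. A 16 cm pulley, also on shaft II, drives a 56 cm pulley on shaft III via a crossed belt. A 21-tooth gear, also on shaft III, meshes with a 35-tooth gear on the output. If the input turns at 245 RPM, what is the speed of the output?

belt 30/20 = 1.5 → 245/1.5 = 163.33 RPM
belt 56/16 = 3.5 → 163.33/3.5 = 46.667 RPM
gear mesh 35/21 = 1.6667 → 46.667/1.6667 = 28 RPM

28 RPM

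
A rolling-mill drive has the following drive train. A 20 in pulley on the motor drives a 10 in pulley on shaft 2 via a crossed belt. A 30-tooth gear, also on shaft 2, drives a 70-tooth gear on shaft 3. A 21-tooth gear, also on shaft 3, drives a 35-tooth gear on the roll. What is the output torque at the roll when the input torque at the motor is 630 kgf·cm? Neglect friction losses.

After the belt (10/20): 630 × 0.5 = 315 kgf·cm
After the gear mesh (70/30): 315 × 2.3333 = 735 kgf·cm
After the gear mesh (35/21): 735 × 1.6667 = 1225 kgf·cm

1225 kgf·cm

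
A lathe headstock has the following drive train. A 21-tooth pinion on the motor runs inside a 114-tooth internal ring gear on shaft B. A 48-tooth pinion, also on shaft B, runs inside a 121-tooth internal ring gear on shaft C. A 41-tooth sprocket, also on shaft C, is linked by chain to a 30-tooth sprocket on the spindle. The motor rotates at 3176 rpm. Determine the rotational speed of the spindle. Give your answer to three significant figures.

internal gear 114/21 = 5.4286 → 3176/5.4286 = 585.05 rpm
internal gear 121/48 = 2.5208 → 585.05/2.5208 = 232.09 rpm
chain 30/41 = 0.73171 → 232.09/0.73171 = 317.19 rpm

317 rpm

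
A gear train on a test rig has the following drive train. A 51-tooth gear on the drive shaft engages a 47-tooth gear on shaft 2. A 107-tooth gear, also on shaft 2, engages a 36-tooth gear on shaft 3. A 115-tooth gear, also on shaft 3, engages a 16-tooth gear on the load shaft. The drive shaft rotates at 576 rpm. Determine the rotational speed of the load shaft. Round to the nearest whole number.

13352 rpm

Gear mesh: ratio = 47/51 = 0.92157, so shaft 2 turns at 576 / 0.92157 = 625.02 rpm.
Gear mesh: ratio = 36/107 = 0.33645, so shaft 3 turns at 625.02 / 0.33645 = 1857.7 rpm.
Gear mesh: ratio = 16/115 = 0.13913, so the load shaft turns at 1857.7 / 0.13913 = 13352 rpm.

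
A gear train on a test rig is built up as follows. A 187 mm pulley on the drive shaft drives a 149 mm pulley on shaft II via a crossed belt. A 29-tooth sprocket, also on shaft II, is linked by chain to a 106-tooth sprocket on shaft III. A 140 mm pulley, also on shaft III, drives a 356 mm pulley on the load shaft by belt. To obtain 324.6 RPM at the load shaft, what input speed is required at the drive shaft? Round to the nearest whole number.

2404 RPM

Overall ratio R = 0.79679 × 3.6552 × 2.5429 = 7.4058.
Required input speed = output speed × R = 324.6 × 7.4058 = 2403.9 RPM.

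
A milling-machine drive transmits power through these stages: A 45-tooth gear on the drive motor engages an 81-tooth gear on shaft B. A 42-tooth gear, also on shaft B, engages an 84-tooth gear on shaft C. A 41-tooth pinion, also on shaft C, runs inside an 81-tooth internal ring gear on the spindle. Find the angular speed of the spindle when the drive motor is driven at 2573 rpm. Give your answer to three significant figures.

Gear mesh: ratio = 81/45 = 1.8, so shaft B turns at 2573 / 1.8 = 1429.4 rpm.
Gear mesh: ratio = 84/42 = 2, so shaft C turns at 1429.4 / 2 = 714.72 rpm.
Internal gear: ratio = 81/41 = 1.9756, so the spindle turns at 714.72 / 1.9756 = 361.77 rpm.

362 rpm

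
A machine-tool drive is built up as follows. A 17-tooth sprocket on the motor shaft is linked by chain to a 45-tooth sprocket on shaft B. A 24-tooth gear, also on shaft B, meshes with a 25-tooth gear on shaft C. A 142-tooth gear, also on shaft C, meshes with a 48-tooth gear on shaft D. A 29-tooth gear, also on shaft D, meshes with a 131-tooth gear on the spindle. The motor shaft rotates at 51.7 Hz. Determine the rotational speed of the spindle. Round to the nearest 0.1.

12.3 Hz

the motor shaft → shaft B (chain, 45/17): 51.7 ÷ 2.6471 = 19.531 Hz
shaft B → shaft C (gear mesh, 25/24): 19.531 ÷ 1.0417 = 18.75 Hz
shaft C → shaft D (gear mesh, 48/142): 18.75 ÷ 0.33803 = 55.468 Hz
shaft D → the spindle (gear mesh, 131/29): 55.468 ÷ 4.5172 = 12.279 Hz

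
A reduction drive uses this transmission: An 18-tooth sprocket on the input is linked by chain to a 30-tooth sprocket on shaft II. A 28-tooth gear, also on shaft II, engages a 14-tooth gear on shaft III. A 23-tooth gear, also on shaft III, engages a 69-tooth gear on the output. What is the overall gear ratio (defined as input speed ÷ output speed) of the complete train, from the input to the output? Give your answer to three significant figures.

2.50

Each stage contributes driven/driver: chain 30/18 = 1.6667, gear mesh 14/28 = 0.5, gear mesh 69/23 = 3.
Overall: 1.6667 × 0.5 × 3 = 2.5.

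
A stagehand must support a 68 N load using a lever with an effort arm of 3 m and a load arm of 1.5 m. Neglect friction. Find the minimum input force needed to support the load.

Lever MA = effort arm / load arm = 3/1.5 = 2.
Effort = load / MA = 68 / 2 = 34 N.

34 N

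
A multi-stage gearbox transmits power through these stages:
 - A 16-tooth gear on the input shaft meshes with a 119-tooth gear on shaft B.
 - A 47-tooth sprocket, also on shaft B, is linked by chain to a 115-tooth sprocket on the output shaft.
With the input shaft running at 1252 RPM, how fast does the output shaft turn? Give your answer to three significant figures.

68.8 RPM

gear mesh 119/16 = 7.4375 → 1252/7.4375 = 168.34 RPM
chain 115/47 = 2.4468 → 168.34/2.4468 = 68.798 RPM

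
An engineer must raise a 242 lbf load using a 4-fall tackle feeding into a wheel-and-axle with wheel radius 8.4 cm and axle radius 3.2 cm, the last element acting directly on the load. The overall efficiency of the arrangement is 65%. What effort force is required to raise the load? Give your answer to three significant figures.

35.5 lbf

Block-and-tackle MA = number of supporting rope parts = 4.
Wheel-and-axle MA = R/r = 8.4/3.2 = 2.625.
Combined ideal MA = 4 × 2.625 = 10.5.
Actual MA = 10.5 × 0.65 = 6.825.
Effort = load / actual MA = 242 / 6.825 = 35.458 lbf.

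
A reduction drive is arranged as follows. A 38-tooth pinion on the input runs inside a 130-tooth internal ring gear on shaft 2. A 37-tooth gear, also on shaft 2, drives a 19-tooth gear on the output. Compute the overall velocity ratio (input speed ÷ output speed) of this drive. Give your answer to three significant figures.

Each stage contributes driven/driver: internal gear 130/38 = 3.4211, gear mesh 19/37 = 0.51351.
Overall: 3.4211 × 0.51351 = 1.7568.

1.76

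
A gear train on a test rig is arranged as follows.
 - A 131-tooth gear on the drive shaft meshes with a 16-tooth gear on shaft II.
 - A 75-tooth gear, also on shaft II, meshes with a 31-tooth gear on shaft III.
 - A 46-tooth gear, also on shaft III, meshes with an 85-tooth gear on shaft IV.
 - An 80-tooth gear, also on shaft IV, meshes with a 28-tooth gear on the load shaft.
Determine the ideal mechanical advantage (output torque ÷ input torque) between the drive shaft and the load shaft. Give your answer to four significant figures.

0.03265

Each stage contributes driven/driver: gear mesh 16/131 = 0.12214, gear mesh 31/75 = 0.41333, gear mesh 85/46 = 1.8478, gear mesh 28/80 = 0.35.
Overall: 0.12214 × 0.41333 × 1.8478 × 0.35 = 0.03265.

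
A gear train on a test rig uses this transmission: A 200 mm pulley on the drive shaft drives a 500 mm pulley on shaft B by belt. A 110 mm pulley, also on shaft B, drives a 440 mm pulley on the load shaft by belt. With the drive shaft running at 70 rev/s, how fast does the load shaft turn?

the drive shaft → shaft B (belt, 500/200): 70 ÷ 2.5 = 28 rev/s
shaft B → the load shaft (belt, 440/110): 28 ÷ 4 = 7 rev/s

7 rev/s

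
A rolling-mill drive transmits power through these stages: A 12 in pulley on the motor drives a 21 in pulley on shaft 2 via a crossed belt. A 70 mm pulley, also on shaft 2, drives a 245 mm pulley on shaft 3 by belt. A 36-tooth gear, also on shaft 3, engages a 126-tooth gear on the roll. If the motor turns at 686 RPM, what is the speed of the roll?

the motor → shaft 2 (belt, 21/12): 686 ÷ 1.75 = 392 RPM
shaft 2 → shaft 3 (belt, 245/70): 392 ÷ 3.5 = 112 RPM
shaft 3 → the roll (gear mesh, 126/36): 112 ÷ 3.5 = 32 RPM

32 RPM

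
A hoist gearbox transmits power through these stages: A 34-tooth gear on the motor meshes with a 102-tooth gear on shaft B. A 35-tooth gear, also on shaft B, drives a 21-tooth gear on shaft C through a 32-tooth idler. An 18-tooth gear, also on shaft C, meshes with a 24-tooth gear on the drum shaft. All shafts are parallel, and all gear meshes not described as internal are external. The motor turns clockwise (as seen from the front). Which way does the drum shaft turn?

the motor → shaft B: external mesh, 1 reversal → CCW.
shaft B → shaft C: driver → idler → driven is 2 external meshes, 2 reversals → CCW.
shaft C → the drum shaft: external mesh, 1 reversal → CW.
4 reversals in total — an even number — so the drum shaft turns the same way as the motor.

clockwise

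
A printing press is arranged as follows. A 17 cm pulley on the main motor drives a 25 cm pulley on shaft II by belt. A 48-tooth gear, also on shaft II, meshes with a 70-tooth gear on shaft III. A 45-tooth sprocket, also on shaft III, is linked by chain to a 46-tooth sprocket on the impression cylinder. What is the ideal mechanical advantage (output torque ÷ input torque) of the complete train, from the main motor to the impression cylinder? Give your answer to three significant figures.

Each stage contributes driven/driver: belt 25/17 = 1.4706, gear mesh 70/48 = 1.4583, chain 46/45 = 1.0222.
Overall: 1.4706 × 1.4583 × 1.0222 = 2.1923.

2.19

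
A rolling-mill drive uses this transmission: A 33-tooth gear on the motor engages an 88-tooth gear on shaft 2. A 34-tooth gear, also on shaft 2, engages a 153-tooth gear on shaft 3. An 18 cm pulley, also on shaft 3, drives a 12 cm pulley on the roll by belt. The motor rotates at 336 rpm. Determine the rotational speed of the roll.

gear mesh 88/33 = 2.6667 → 336/2.6667 = 126 rpm
gear mesh 153/34 = 4.5 → 126/4.5 = 28 rpm
belt 12/18 = 0.66667 → 28/0.66667 = 42 rpm

42 rpm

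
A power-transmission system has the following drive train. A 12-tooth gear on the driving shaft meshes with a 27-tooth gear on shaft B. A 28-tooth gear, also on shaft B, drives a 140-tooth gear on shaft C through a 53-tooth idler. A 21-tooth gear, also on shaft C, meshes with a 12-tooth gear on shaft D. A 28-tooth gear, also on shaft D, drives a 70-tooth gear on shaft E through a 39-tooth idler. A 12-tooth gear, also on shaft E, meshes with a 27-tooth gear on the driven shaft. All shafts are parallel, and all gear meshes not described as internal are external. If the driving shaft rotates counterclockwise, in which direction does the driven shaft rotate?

the driving shaft → shaft B: external mesh, 1 reversal → CW.
shaft B → shaft C: driver → idler → driven is 2 external meshes, 2 reversals → CW.
shaft C → shaft D: external mesh, 1 reversal → CCW.
shaft D → shaft E: driver → idler → driven is 2 external meshes, 2 reversals → CCW.
shaft E → the driven shaft: external mesh, 1 reversal → CW.
7 reversals in total — an odd number — so the driven shaft turns opposite to the driving shaft.

clockwise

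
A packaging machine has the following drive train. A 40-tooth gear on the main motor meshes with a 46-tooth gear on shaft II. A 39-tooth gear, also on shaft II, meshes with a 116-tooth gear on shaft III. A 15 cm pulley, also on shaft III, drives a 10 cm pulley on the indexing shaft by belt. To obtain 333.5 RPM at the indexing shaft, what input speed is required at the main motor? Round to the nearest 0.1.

760.5 RPM

Overall ratio R = 1.15 × 2.9744 × 0.66667 = 2.2803.
Required input speed = output speed × R = 333.5 × 2.2803 = 760.49 RPM.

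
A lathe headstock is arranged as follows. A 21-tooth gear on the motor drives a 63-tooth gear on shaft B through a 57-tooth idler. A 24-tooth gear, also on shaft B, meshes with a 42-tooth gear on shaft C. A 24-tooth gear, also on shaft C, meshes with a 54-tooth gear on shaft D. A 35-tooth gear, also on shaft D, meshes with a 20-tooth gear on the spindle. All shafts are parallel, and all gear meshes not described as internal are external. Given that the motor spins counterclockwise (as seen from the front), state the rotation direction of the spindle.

clockwise

the motor → shaft B: driver → idler → driven is 2 external meshes, 2 reversals → CCW.
shaft B → shaft C: external mesh, 1 reversal → CW.
shaft C → shaft D: external mesh, 1 reversal → CCW.
shaft D → the spindle: external mesh, 1 reversal → CW.
5 reversals in total — an odd number — so the spindle turns opposite to the motor.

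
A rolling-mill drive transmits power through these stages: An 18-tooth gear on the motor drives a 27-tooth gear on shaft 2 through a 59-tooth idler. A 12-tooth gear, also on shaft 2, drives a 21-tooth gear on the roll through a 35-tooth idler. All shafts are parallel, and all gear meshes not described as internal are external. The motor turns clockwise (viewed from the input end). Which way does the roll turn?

clockwise

the motor → shaft 2: driver → idler → driven is 2 external meshes, 2 reversals → CW.
shaft 2 → the roll: driver → idler → driven is 2 external meshes, 2 reversals → CW.
4 reversals in total — an even number — so the roll turns the same way as the motor.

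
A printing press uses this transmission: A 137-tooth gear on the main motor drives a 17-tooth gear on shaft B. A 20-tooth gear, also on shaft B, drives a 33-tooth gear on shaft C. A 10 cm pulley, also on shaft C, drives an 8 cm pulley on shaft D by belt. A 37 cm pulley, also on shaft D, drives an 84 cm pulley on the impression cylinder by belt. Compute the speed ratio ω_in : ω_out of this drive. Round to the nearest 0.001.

Each stage contributes driven/driver: gear mesh 17/137 = 0.12409, gear mesh 33/20 = 1.65, belt 8/10 = 0.8, belt 84/37 = 2.2703.
Overall: 0.12409 × 1.65 × 0.8 × 2.2703 = 0.37186.

0.372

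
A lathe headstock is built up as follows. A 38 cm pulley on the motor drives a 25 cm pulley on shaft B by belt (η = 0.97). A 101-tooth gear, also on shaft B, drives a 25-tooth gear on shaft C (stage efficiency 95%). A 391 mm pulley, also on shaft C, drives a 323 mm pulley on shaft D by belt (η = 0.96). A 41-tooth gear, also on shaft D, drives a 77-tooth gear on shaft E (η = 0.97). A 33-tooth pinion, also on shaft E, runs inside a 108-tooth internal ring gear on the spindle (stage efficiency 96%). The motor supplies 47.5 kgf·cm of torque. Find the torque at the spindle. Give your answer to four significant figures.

32.35 kgf·cm

After the belt (25/38): 47.5 × 0.65789 × 0.97 = 30.313 kgf·cm
After the gear mesh (25/101): 30.313 × 0.24752 × 0.95 = 7.1279 kgf·cm
After the belt (323/391): 7.1279 × 0.82609 × 0.96 = 5.6528 kgf·cm
After the gear mesh (77/41): 5.6528 × 1.878 × 0.97 = 10.298 kgf·cm
After the internal gear (108/33): 10.298 × 3.2727 × 0.96 = 32.353 kgf·cm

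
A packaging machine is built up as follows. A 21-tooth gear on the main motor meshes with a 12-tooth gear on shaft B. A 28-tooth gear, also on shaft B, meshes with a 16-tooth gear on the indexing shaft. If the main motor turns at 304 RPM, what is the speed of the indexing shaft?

931 RPM

gear mesh 12/21 = 0.57143 → 304/0.57143 = 532 RPM
gear mesh 16/28 = 0.57143 → 532/0.57143 = 931 RPM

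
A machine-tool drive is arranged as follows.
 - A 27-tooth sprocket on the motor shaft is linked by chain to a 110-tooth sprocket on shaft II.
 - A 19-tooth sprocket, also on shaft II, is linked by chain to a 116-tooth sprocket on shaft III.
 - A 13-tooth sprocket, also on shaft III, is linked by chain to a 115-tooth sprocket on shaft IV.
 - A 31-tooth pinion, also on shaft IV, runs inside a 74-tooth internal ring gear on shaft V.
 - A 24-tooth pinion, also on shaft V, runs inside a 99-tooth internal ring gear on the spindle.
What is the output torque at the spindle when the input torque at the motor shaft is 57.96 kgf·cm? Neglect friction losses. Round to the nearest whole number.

125577 kgf·cm

Chain: ratio = 110/27 = 4.0741; torque at shaft II = 57.96 × 4.0741 = 236.13 kgf·cm.
Chain: ratio = 116/19 = 6.1053; torque at shaft III = 236.13 × 6.1053 = 1441.7 kgf·cm.
Chain: ratio = 115/13 = 8.8462; torque at shaft IV = 1441.7 × 8.8462 = 12753 kgf·cm.
Internal gear: ratio = 74/31 = 2.3871; torque at shaft V = 12753 × 2.3871 = 30443 kgf·cm.
Internal gear: ratio = 99/24 = 4.125; torque at the spindle = 30443 × 4.125 = 1.2558e+05 kgf·cm.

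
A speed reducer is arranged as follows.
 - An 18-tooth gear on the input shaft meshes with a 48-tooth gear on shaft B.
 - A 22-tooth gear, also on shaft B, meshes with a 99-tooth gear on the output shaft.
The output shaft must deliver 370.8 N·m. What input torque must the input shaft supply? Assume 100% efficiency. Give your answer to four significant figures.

Overall ratio R = 2.6667 × 4.5 = 12.
Input torque = output torque / R = 370.8 / 12 = 30.9 N·m.

30.90 N·m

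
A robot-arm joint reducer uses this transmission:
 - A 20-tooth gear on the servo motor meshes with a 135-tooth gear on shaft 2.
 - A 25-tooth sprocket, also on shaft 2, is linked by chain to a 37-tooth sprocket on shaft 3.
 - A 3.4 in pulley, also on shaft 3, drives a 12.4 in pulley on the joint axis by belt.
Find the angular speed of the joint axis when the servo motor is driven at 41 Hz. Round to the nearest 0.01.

gear mesh 135/20 = 6.75 → 41/6.75 = 6.0741 Hz
chain 37/25 = 1.48 → 6.0741/1.48 = 4.1041 Hz
belt 12.4/3.4 = 3.6471 → 4.1041/3.6471 = 1.1253 Hz

1.13 Hz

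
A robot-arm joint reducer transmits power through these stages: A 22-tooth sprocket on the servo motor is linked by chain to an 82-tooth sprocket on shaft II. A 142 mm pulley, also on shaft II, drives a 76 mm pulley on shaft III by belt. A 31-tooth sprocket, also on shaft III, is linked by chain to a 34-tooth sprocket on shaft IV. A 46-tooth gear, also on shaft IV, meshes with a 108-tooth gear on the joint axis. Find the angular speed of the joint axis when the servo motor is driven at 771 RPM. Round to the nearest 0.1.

the servo motor → shaft II (chain, 82/22): 771 ÷ 3.7273 = 206.85 RPM
shaft II → shaft III (belt, 76/142): 206.85 ÷ 0.53521 = 386.49 RPM
shaft III → shaft IV (chain, 34/31): 386.49 ÷ 1.0968 = 352.39 RPM
shaft IV → the joint axis (gear mesh, 108/46): 352.39 ÷ 2.3478 = 150.09 RPM

150.1 RPM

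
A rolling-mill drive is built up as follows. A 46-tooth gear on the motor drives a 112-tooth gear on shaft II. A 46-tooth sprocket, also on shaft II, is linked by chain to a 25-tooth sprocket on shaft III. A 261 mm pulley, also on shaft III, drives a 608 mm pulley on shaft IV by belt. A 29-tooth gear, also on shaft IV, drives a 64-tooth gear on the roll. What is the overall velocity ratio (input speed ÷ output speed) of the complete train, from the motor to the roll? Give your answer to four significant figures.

Each stage contributes driven/driver: gear mesh 112/46 = 2.4348, chain 25/46 = 0.54348, belt 608/261 = 2.3295, gear mesh 64/29 = 2.2069.
Overall: 2.4348 × 0.54348 × 2.3295 × 2.2069 = 6.8028.

6.803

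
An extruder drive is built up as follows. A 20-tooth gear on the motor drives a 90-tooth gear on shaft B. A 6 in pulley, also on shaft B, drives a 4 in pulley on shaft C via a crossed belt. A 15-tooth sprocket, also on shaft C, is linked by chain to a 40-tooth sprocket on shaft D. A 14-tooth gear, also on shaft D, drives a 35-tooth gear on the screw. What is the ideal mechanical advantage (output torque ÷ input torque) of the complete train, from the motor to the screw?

Each stage contributes driven/driver: gear mesh 90/20 = 4.5, belt 4/6 = 0.66667, chain 40/15 = 2.6667, gear mesh 35/14 = 2.5.
Overall: 4.5 × 0.66667 × 2.6667 × 2.5 = 20.

20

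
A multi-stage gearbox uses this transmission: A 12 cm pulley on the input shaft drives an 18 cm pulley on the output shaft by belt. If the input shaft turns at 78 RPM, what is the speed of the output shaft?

52 RPM

the input shaft → the output shaft (belt, 18/12): 78 ÷ 1.5 = 52 RPM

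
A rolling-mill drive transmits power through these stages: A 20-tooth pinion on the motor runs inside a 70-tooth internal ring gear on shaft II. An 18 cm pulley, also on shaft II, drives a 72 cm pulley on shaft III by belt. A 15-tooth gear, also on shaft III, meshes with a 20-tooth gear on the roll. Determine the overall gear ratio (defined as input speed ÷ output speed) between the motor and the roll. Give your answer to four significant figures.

18.67

Each stage contributes driven/driver: internal gear 70/20 = 3.5, belt 72/18 = 4, gear mesh 20/15 = 1.3333.
Overall: 3.5 × 4 × 1.3333 = 18.667.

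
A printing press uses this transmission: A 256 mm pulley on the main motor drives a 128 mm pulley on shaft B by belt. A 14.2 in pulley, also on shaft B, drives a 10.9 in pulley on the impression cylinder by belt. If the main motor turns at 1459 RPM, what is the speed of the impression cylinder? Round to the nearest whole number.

Belt: ratio = 128/256 = 0.5, so shaft B turns at 1459 / 0.5 = 2918 RPM.
Belt: ratio = 10.9/14.2 = 0.76761, so the impression cylinder turns at 2918 / 0.76761 = 3801.4 RPM.

3801 RPM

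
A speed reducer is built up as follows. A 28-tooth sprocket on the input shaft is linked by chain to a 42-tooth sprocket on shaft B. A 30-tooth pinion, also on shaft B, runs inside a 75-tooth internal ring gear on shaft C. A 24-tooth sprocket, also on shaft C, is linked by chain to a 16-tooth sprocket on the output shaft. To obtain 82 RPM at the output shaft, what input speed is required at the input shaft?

Overall ratio R = 1.5 × 2.5 × 0.66667 = 2.5.
Required input speed = output speed × R = 82 × 2.5 = 205 RPM.

205 RPM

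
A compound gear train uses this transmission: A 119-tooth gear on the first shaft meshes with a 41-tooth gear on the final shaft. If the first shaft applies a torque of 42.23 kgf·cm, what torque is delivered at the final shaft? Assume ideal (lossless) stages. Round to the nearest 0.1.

14.5 kgf·cm

gear mesh 41/119 = 0.34454 → τ = 42.23·0.34454 = 14.55 kgf·cm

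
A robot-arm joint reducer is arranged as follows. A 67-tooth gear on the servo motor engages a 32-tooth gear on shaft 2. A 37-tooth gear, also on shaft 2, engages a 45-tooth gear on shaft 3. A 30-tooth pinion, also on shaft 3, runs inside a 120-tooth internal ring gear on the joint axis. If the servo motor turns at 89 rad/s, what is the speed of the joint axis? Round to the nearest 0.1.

gear mesh 32/67 = 0.47761 → 89/0.47761 = 186.34 rad/s
gear mesh 45/37 = 1.2162 → 186.34/1.2162 = 153.22 rad/s
internal gear 120/30 = 4 → 153.22/4 = 38.304 rad/s

38.3 rad/s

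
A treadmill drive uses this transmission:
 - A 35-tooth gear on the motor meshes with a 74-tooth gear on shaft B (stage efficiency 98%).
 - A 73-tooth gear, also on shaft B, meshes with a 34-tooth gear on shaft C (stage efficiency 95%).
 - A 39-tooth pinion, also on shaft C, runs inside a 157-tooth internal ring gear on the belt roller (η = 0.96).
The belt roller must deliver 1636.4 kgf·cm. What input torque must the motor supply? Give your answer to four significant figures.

461.9 kgf·cm

Overall ratio R = 2.1143 × 0.46575 × 4.0256 = 3.9642; overall efficiency η = 0.98 × 0.95 × 0.96 = 0.8938.
Input torque = output torque / (R × η) = 1636.4 / (3.9642 × 0.8938) = 461.86 kgf·cm.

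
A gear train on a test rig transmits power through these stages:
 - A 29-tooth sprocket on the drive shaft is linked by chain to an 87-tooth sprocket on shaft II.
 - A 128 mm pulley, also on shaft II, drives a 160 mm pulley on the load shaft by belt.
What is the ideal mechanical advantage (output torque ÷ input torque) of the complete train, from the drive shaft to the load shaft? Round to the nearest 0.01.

Each stage contributes driven/driver: chain 87/29 = 3, belt 160/128 = 1.25.
Overall: 3 × 1.25 = 3.75.

3.75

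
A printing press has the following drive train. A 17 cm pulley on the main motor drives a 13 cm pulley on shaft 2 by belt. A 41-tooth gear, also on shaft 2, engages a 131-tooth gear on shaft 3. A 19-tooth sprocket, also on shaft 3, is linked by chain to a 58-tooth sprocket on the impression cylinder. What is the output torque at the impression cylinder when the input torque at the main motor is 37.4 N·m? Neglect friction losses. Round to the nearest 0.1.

279.0 N·m

belt 13/17 = 0.76471 → τ = 37.4·0.76471 = 28.6 N·m
gear mesh 131/41 = 3.1951 → τ = 28.6·3.1951 = 91.38 N·m
chain 58/19 = 3.0526 → τ = 91.38·3.0526 = 278.95 N·m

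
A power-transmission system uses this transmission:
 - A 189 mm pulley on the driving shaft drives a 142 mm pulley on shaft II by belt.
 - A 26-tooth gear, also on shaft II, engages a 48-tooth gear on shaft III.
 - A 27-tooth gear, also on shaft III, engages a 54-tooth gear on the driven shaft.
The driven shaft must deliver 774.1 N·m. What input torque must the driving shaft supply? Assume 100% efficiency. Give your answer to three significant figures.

279 N·m

Overall ratio R = 0.75132 × 1.8462 × 2 = 2.7741.
Input torque = output torque / R = 774.1 / 2.7741 = 279.04 N·m.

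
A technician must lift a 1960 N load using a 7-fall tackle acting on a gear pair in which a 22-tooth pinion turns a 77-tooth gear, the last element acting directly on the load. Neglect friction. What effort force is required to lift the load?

80 N

Block-and-tackle MA = number of supporting rope parts = 7.
Gear pair MA = 77/22 = 3.5.
Combined ideal MA = 7 × 3.5 = 24.5.
Effort = load / MA = 1960 / 24.5 = 80 N.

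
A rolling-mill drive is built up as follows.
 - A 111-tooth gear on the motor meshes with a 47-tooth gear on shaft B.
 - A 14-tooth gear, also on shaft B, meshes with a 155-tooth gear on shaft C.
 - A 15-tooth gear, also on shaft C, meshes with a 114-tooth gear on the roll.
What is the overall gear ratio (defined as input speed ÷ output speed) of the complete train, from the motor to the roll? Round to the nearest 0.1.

Each stage contributes driven/driver: gear mesh 47/111 = 0.42342, gear mesh 155/14 = 11.071, gear mesh 114/15 = 7.6.
Overall: 0.42342 × 11.071 × 7.6 = 35.628.

35.6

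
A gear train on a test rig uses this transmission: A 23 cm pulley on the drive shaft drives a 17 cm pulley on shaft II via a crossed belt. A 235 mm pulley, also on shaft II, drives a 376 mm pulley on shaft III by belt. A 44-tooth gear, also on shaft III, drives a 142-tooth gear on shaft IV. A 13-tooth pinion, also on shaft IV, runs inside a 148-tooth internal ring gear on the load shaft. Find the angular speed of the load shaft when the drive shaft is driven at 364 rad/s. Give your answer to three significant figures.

8.38 rad/s

the drive shaft → shaft II (belt, 17/23): 364 ÷ 0.73913 = 492.47 rad/s
shaft II → shaft III (belt, 376/235): 492.47 ÷ 1.6 = 307.79 rad/s
shaft III → shaft IV (gear mesh, 142/44): 307.79 ÷ 3.2273 = 95.373 rad/s
shaft IV → the load shaft (internal gear, 148/13): 95.373 ÷ 11.385 = 8.3773 rad/s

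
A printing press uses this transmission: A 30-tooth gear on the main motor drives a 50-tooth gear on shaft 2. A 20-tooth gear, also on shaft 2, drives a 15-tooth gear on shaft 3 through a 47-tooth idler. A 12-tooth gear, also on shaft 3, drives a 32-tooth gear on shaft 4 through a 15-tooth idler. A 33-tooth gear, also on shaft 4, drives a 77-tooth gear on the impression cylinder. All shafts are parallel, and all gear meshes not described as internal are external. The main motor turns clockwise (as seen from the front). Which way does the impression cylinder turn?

the main motor → shaft 2: external mesh, 1 reversal → CCW.
shaft 2 → shaft 3: driver → idler → driven is 2 external meshes, 2 reversals → CCW.
shaft 3 → shaft 4: driver → idler → driven is 2 external meshes, 2 reversals → CCW.
shaft 4 → the impression cylinder: external mesh, 1 reversal → CW.
6 reversals in total — an even number — so the impression cylinder turns the same way as the main motor.

clockwise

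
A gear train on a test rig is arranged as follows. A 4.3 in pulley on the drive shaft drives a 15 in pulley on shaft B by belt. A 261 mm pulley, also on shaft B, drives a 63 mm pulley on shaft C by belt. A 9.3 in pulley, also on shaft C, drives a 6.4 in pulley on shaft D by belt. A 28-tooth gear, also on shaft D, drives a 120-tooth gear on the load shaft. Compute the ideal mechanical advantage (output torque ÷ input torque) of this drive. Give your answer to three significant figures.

Each stage contributes driven/driver: belt 15/4.3 = 3.4884, belt 63/261 = 0.24138, belt 6.4/9.3 = 0.68817, gear mesh 120/28 = 4.2857.
Overall: 3.4884 × 0.24138 × 0.68817 × 4.2857 = 2.4834.

2.48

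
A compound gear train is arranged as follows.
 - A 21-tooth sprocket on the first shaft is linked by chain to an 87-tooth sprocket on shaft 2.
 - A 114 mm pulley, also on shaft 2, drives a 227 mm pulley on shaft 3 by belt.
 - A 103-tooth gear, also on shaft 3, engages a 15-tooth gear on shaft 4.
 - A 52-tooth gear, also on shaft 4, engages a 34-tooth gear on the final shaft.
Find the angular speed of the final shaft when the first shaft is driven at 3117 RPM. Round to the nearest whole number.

3968 RPM

chain 87/21 = 4.1429 → 3117/4.1429 = 752.38 RPM
belt 227/114 = 1.9912 → 752.38/1.9912 = 377.85 RPM
gear mesh 15/103 = 0.14563 → 377.85/0.14563 = 2594.5 RPM
gear mesh 34/52 = 0.65385 → 2594.5/0.65385 = 3968.1 RPM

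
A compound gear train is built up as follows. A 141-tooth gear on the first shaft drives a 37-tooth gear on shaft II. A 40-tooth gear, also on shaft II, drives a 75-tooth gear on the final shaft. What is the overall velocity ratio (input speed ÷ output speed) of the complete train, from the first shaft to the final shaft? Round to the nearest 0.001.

0.492

Each stage contributes driven/driver: gear mesh 37/141 = 0.26241, gear mesh 75/40 = 1.875.
Overall: 0.26241 × 1.875 = 0.49202.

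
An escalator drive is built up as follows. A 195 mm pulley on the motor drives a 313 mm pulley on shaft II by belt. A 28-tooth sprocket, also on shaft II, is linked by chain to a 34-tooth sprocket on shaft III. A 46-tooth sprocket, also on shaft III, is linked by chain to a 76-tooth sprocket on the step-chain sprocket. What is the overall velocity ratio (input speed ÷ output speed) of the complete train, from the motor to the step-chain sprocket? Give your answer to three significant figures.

Each stage contributes driven/driver: belt 313/195 = 1.6051, chain 34/28 = 1.2143, chain 76/46 = 1.6522.
Overall: 1.6051 × 1.2143 × 1.6522 = 3.2202.

3.22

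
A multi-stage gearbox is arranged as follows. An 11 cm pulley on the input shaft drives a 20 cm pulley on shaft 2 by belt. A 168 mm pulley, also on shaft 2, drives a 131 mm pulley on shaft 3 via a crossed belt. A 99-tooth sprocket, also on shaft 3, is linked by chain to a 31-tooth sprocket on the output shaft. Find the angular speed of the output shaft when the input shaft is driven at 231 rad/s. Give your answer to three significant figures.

belt 20/11 = 1.8182 → 231/1.8182 = 127.05 rad/s
belt 131/168 = 0.77976 → 127.05/0.77976 = 162.93 rad/s
chain 31/99 = 0.31313 → 162.93/0.31313 = 520.34 rad/s

520 rad/s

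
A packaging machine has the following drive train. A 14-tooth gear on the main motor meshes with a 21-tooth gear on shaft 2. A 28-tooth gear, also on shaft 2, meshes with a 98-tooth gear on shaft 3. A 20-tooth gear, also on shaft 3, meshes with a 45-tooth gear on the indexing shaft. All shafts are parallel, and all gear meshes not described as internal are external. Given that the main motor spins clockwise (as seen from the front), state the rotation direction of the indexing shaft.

counterclockwise

the main motor → shaft 2: external mesh, 1 reversal → CCW.
shaft 2 → shaft 3: external mesh, 1 reversal → CW.
shaft 3 → the indexing shaft: external mesh, 1 reversal → CCW.
3 reversals in total — an odd number — so the indexing shaft turns opposite to the main motor.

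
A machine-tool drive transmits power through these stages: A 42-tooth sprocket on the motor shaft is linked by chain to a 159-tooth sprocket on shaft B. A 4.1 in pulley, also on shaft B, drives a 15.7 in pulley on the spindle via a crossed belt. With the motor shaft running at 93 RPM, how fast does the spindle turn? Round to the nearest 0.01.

6.42 RPM

Chain: ratio = 159/42 = 3.7857, so shaft B turns at 93 / 3.7857 = 24.566 RPM.
Belt: ratio = 15.7/4.1 = 3.8293, so the spindle turns at 24.566 / 3.8293 = 6.4153 RPM.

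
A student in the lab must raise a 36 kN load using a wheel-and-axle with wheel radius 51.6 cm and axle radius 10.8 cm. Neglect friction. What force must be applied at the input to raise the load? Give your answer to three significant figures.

Wheel-and-axle MA = R/r = 51.6/10.8 = 4.7778.
Effort = load / MA = 36 / 4.7778 = 7.5349 kN.

7.53 kN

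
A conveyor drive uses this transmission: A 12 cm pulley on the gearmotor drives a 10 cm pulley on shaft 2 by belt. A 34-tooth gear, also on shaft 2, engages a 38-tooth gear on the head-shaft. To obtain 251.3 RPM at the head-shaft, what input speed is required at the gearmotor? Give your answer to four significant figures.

Overall ratio R = 0.83333 × 1.1176 = 0.93137.
Required input speed = output speed × R = 251.3 × 0.93137 = 234.05 RPM.

234.1 RPM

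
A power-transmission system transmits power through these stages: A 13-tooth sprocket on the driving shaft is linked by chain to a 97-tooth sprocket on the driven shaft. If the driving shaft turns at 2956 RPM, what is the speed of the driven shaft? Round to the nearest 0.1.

396.2 RPM

the driving shaft → the driven shaft (chain, 97/13): 2956 ÷ 7.4615 = 396.16 RPM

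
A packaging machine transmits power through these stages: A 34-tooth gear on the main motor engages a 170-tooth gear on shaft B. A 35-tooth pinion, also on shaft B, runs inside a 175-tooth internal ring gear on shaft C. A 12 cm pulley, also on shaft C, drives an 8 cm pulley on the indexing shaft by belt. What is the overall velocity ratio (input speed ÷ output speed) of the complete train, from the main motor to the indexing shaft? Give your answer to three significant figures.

Each stage contributes driven/driver: gear mesh 170/34 = 5, internal gear 175/35 = 5, belt 8/12 = 0.66667.
Overall: 5 × 5 × 0.66667 = 16.667.

16.7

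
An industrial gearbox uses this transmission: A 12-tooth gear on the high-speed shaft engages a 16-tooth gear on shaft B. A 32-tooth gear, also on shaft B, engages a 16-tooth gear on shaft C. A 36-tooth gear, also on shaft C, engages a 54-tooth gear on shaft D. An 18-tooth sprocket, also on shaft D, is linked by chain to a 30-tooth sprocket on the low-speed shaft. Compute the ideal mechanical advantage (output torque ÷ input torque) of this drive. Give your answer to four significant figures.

Each stage contributes driven/driver: gear mesh 16/12 = 1.3333, gear mesh 16/32 = 0.5, gear mesh 54/36 = 1.5, chain 30/18 = 1.6667.
Overall: 1.3333 × 0.5 × 1.5 × 1.6667 = 1.6667.

1.667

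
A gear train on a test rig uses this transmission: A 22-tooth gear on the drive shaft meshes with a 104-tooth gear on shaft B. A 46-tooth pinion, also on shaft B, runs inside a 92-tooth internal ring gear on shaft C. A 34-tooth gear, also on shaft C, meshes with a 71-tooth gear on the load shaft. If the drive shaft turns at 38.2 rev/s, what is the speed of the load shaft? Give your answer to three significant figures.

gear mesh 104/22 = 4.7273 → 38.2/4.7273 = 8.0808 rev/s
internal gear 92/46 = 2 → 8.0808/2 = 4.0404 rev/s
gear mesh 71/34 = 2.0882 → 4.0404/2.0882 = 1.9348 rev/s

1.93 rev/s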